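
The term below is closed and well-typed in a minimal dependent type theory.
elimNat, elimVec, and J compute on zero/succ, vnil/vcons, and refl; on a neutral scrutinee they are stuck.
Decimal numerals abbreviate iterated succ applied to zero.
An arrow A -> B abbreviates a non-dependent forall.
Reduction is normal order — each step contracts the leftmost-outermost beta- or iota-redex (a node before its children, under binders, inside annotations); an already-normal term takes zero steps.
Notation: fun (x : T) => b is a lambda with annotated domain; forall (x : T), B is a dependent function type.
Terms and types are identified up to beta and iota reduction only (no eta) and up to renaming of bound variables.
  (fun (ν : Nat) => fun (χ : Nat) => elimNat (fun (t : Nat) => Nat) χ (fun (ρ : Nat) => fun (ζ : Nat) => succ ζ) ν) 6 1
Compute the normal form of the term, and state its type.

reduced normal form:
  7
type:
  Nat
observation: the first redex contracted is a beta-redex; the normal form is reached in 21 normal-order steps.


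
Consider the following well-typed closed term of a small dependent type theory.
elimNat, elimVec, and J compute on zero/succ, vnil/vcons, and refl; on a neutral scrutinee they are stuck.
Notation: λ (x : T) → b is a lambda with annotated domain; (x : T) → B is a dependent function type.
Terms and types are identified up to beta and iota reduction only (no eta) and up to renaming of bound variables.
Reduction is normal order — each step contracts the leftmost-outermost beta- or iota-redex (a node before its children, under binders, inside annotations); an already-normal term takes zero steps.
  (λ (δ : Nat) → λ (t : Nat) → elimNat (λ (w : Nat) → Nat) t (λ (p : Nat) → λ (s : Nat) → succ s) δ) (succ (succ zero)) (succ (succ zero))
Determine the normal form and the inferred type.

normal form:
  succ (succ (succ (succ zero)))
the term's type:
  Nat
observation: contracting a beta-redex first, the term normalizes in 9 steps.


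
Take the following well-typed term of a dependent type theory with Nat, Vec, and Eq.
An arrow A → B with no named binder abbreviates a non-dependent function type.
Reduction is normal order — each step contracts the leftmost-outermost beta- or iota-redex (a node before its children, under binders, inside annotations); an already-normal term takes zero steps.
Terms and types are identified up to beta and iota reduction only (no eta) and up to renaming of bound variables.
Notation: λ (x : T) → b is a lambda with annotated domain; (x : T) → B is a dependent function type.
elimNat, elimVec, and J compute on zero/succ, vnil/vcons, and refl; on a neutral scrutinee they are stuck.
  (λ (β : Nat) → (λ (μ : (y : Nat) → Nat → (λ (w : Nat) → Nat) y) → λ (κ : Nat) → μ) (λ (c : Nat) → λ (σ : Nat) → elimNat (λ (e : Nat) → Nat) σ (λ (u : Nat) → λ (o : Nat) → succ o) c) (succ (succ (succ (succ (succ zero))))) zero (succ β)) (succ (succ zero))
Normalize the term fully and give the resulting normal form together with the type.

reduced normal form:
  succ (succ (succ zero))
inferred type:
  Nat


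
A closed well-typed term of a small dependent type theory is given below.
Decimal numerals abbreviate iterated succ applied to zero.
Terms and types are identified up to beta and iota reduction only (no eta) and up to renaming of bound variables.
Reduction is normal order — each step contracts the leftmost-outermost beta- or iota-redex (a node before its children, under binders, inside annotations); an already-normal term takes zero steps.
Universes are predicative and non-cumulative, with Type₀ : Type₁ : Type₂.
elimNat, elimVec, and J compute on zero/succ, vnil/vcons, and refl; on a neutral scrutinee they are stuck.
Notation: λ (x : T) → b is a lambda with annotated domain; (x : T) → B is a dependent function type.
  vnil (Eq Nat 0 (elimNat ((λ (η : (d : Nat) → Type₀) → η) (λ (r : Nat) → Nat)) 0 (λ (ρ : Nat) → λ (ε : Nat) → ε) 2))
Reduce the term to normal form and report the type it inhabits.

resulting normal form:
  vnil (Eq Nat 0 0)
inferred type:
  Vec (Eq Nat 0 0) 0


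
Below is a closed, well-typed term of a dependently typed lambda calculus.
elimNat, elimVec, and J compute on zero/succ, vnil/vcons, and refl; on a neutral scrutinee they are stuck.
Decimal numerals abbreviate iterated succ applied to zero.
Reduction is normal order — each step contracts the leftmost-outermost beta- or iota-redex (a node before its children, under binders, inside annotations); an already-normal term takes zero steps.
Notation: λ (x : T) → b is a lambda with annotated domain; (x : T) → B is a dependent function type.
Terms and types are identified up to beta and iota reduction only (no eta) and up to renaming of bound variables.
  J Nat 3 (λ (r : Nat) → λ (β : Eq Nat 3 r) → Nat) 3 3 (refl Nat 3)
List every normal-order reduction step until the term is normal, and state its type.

normal-order reduction:
  J Nat 3 (λ (r : Nat) → λ (β : Eq Nat 3 r) → Nat) 3 3 (refl Nat 3)
  ~> 3
the term's type:
  Nat


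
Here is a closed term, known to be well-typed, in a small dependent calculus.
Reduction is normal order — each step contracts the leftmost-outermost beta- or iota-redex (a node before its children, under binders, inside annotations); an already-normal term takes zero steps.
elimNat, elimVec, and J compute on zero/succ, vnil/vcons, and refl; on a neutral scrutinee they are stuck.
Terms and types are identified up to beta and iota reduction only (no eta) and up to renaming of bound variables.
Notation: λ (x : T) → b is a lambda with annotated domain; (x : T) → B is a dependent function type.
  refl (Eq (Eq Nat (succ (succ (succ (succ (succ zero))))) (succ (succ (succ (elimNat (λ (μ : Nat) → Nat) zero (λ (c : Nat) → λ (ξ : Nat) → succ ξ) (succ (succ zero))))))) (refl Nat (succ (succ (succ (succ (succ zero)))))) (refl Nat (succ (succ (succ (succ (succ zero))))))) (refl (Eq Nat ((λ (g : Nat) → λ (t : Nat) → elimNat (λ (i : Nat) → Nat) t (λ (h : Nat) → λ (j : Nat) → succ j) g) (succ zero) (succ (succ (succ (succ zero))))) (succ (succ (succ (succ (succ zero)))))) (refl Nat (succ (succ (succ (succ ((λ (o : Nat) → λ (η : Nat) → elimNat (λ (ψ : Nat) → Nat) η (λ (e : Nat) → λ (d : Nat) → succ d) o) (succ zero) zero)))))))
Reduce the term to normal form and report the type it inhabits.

reduced normal form:
  refl (Eq (Eq Nat (succ (succ (succ (succ (succ zero))))) (succ (succ (succ (succ (succ zero)))))) (refl Nat (succ (succ (succ (succ (succ zero)))))) (refl Nat (succ (succ (succ (succ (succ zero))))))) (refl (Eq Nat (succ (succ (succ (succ (succ zero))))) (succ (succ (succ (succ (succ zero)))))) (refl Nat (succ (succ (succ (succ (succ zero)))))))
type:
  Eq (Eq (Eq Nat (succ (succ (succ (succ (succ zero))))) (succ (succ (succ (succ (succ zero)))))) (refl Nat (succ (succ (succ (succ (succ zero)))))) (refl Nat (succ (succ (succ (succ (succ zero))))))) (refl (Eq Nat (succ (succ (succ (succ (succ zero))))) (succ (succ (succ (succ (succ zero)))))) (refl Nat (succ (succ (succ (succ (succ zero))))))) (refl (Eq Nat (succ (succ (succ (succ (succ zero))))) (succ (succ (succ (succ (succ zero)))))) (refl Nat (succ (succ (succ (succ (succ zero)))))))
observation: normalization takes exactly 19 steps under the normal-order strategy.


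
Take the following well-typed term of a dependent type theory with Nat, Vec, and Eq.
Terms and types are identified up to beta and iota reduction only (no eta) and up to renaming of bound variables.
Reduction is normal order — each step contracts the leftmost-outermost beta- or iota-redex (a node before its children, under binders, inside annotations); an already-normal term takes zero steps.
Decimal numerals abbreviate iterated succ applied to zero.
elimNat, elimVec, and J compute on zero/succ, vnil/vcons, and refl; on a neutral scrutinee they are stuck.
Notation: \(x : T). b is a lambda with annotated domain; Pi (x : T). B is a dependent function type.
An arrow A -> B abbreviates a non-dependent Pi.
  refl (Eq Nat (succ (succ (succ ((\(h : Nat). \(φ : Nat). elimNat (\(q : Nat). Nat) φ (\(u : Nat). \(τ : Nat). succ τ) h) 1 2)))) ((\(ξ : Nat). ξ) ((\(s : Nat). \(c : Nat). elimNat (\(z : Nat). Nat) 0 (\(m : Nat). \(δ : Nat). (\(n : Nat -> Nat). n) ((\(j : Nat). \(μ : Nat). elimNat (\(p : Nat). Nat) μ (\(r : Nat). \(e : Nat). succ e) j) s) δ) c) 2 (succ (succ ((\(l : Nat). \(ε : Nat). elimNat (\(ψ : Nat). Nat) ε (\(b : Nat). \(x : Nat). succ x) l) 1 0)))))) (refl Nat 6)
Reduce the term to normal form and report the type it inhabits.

reduced normal form:
  refl (Eq Nat 6 6) (refl Nat 6)
inferred type:
  Eq (Eq Nat 6 6) (refl Nat 6) (refl Nat 6)
observation: the first redex contracted is a beta-redex; the normal form is reached in 55 normal-order steps.


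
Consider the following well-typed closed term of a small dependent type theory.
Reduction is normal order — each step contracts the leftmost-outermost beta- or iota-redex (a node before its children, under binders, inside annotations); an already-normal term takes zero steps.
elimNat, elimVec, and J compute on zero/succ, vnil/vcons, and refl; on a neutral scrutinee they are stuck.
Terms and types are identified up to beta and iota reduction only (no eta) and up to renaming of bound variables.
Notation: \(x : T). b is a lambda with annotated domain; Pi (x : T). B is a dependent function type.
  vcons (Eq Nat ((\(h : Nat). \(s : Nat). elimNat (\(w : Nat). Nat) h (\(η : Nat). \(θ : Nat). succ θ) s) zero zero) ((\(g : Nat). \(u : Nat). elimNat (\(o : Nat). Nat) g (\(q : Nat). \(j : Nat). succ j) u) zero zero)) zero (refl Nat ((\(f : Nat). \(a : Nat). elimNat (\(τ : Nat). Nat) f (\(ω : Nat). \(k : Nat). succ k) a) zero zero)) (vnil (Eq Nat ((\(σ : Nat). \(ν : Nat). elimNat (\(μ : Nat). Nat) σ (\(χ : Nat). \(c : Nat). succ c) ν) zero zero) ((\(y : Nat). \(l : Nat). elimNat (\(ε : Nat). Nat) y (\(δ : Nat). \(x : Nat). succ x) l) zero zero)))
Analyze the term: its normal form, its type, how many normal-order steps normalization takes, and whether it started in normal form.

resulting normal form:
  vcons (Eq Nat zero zero) zero (refl Nat zero) (vnil (Eq Nat zero zero))
the term's type:
  Vec (Eq Nat zero zero) (succ zero)
normal-order step count: 15
already normal: no
first contracted redex: a beta-redex


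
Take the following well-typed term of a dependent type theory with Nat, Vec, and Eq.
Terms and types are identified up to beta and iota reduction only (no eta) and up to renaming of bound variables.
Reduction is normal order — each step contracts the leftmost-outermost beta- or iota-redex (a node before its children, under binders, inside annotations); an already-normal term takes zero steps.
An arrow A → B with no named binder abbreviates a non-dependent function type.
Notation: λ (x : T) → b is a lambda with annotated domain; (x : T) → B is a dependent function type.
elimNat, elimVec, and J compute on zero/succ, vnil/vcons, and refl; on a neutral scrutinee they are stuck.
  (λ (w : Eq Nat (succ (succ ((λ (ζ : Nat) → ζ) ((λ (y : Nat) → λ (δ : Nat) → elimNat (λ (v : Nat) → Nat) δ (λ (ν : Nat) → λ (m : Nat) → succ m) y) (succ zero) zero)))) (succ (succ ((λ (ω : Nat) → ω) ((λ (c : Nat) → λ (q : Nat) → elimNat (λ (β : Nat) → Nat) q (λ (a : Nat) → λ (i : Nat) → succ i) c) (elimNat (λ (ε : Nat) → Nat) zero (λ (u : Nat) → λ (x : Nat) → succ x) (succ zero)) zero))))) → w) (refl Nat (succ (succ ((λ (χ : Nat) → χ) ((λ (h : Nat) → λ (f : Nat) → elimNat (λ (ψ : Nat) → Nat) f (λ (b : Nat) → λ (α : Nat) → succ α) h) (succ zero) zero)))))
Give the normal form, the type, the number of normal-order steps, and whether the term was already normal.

reduced normal form:
  refl Nat (succ (succ (succ zero)))
the term's type:
  Eq Nat (succ (succ (succ zero))) (succ (succ (succ zero)))
reduction steps (normal order): 8
already normal: no
first redex: a beta-redex


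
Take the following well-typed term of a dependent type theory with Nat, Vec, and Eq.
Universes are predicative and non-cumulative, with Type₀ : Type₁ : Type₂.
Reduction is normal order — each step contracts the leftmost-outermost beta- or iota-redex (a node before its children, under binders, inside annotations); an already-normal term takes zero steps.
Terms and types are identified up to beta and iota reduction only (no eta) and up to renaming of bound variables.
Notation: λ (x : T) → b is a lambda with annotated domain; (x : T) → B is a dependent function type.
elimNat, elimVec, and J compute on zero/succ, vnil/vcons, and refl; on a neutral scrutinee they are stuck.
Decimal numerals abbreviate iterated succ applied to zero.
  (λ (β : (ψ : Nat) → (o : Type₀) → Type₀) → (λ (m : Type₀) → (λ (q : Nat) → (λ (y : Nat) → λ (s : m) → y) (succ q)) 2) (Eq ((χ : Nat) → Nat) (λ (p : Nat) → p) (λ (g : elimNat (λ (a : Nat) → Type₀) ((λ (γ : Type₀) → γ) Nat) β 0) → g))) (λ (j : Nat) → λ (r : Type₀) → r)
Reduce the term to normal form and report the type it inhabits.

reduced normal form:
  λ (β : Eq ((ψ : Nat) → Nat) (λ (o : Nat) → o) (λ (m : Nat) → m)) → 3
the term's type:
  (β : Eq ((ψ : Nat) → Nat) (λ (o : Nat) → o) (λ (m : Nat) → m)) → Nat
observation: 6 normal-order steps separate the term from its normal form.


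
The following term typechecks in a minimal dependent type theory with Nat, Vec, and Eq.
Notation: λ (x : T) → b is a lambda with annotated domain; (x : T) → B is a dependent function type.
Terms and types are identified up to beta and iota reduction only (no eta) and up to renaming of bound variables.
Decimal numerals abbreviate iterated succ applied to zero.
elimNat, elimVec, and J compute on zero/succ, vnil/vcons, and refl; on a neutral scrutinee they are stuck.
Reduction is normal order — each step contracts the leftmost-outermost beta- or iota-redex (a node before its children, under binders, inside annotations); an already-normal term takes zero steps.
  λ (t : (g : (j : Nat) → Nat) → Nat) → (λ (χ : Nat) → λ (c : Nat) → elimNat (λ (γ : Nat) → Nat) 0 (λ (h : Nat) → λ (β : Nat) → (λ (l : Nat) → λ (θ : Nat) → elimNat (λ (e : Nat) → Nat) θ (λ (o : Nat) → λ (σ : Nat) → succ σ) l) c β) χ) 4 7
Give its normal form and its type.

resulting normal form:
  λ (t : (g : (j : Nat) → Nat) → Nat) → 28
type:
  (t : (g : (j : Nat) → Nat) → Nat) → Nat
observation: contracting a beta-redex first, the term normalizes in 111 steps.


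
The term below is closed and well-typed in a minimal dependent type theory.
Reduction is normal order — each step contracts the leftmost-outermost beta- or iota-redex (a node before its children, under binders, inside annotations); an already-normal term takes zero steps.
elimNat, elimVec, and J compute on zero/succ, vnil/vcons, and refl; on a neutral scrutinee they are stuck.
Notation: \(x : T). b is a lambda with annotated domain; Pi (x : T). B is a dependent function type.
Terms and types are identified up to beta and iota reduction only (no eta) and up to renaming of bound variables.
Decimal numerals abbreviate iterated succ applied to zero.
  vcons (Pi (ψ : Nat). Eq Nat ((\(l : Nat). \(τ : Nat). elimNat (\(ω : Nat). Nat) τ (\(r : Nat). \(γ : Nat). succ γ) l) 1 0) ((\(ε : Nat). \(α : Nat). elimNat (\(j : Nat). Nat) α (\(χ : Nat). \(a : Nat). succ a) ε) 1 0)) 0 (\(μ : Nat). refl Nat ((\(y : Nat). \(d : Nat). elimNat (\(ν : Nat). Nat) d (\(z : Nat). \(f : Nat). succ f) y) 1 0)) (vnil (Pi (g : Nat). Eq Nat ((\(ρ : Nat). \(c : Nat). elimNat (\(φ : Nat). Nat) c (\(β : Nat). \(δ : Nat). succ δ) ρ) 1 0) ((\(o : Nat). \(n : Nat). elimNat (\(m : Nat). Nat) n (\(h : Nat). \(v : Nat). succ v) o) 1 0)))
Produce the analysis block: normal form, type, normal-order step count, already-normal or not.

normal form:
  vcons (Pi (ψ : Nat). Eq Nat 1 1) 0 (\(l : Nat). refl Nat 1) (vnil (Pi (τ : Nat). Eq Nat 1 1))
type:
  Vec (Pi (ψ : Nat). Eq Nat 1 1) 1
reduction steps (normal order): 30
started in normal form: no
first contracted redex: a beta-redex


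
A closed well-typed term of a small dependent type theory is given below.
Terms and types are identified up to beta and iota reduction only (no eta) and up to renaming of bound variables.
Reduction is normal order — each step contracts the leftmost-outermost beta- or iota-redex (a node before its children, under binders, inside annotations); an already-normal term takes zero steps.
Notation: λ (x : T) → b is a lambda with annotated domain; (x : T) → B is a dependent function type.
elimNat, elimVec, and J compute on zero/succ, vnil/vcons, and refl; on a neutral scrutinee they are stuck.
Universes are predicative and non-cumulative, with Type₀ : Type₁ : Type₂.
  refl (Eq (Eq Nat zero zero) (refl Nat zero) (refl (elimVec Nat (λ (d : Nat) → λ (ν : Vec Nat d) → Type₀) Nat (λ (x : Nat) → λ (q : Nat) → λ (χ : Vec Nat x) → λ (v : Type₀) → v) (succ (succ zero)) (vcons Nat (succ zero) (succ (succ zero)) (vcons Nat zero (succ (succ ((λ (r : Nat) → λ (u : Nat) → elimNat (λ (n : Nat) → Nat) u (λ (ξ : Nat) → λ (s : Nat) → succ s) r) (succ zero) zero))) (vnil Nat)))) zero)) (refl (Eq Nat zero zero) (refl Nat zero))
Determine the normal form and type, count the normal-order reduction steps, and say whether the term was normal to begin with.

normal form:
  refl (Eq (Eq Nat zero zero) (refl Nat zero) (refl Nat zero)) (refl (Eq Nat zero zero) (refl Nat zero))
inferred type:
  Eq (Eq (Eq Nat zero zero) (refl Nat zero) (refl Nat zero)) (refl (Eq Nat zero zero) (refl Nat zero)) (refl (Eq Nat zero zero) (refl Nat zero))
normal-order step count: 11
term was already normal: no
first redex: an elimVec iota-redex


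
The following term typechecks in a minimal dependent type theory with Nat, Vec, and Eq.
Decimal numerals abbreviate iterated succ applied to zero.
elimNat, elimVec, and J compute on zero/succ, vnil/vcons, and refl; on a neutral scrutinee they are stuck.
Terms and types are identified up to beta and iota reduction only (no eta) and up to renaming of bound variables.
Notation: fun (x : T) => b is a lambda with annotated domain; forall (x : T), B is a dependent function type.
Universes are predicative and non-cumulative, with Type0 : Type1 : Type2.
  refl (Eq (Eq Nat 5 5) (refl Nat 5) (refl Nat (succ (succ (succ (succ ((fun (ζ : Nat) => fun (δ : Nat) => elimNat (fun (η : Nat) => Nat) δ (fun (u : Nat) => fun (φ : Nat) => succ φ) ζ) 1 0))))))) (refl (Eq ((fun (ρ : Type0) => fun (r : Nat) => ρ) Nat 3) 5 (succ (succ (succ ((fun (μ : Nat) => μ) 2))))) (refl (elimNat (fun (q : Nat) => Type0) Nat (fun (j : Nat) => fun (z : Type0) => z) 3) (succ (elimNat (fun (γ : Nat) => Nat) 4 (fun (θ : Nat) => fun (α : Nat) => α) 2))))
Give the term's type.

type:
  Eq (Eq (Eq Nat 5 5) (refl Nat 5) (refl Nat 5)) (refl (Eq Nat 5 5) (refl Nat 5)) (refl (Eq Nat 5 5) (refl Nat 5))


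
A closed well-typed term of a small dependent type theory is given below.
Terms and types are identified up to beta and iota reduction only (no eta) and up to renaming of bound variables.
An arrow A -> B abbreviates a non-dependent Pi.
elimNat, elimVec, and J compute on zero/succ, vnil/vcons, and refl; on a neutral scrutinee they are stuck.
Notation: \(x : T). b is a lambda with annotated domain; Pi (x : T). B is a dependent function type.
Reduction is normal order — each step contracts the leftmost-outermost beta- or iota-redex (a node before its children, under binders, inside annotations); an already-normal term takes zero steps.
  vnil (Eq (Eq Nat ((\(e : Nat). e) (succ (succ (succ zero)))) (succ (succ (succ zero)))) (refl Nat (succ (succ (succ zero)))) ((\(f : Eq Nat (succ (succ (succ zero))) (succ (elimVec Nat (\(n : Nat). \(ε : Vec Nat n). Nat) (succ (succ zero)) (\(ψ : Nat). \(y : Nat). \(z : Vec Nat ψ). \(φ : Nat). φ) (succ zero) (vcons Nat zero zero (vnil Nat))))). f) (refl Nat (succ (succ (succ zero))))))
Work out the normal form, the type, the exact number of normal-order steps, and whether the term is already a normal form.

normal form:
  vnil (Eq (Eq Nat (succ (succ (succ zero))) (succ (succ (succ zero)))) (refl Nat (succ (succ (succ zero)))) (refl Nat (succ (succ (succ zero)))))
type:
  Vec (Eq (Eq Nat (succ (succ (succ zero))) (succ (succ (succ zero)))) (refl Nat (succ (succ (succ zero)))) (refl Nat (succ (succ (succ zero))))) zero
normal-order step count: 2
already normal: no
first redex: a beta-redex


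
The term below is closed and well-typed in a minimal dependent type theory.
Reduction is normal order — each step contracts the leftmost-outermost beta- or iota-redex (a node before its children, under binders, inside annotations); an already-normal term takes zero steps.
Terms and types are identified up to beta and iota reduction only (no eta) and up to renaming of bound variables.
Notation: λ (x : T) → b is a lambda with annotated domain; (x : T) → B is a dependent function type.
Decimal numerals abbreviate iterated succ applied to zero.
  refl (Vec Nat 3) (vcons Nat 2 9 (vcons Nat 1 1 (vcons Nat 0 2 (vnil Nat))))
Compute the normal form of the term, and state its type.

reduced normal form:
  refl (Vec Nat 3) (vcons Nat 2 9 (vcons Nat 1 1 (vcons Nat 0 2 (vnil Nat))))
inferred type:
  Eq (Vec Nat 3) (vcons Nat 2 9 (vcons Nat 1 1 (vcons Nat 0 2 (vnil Nat)))) (vcons Nat 2 9 (vcons Nat 1 1 (vcons Nat 0 2 (vnil Nat))))


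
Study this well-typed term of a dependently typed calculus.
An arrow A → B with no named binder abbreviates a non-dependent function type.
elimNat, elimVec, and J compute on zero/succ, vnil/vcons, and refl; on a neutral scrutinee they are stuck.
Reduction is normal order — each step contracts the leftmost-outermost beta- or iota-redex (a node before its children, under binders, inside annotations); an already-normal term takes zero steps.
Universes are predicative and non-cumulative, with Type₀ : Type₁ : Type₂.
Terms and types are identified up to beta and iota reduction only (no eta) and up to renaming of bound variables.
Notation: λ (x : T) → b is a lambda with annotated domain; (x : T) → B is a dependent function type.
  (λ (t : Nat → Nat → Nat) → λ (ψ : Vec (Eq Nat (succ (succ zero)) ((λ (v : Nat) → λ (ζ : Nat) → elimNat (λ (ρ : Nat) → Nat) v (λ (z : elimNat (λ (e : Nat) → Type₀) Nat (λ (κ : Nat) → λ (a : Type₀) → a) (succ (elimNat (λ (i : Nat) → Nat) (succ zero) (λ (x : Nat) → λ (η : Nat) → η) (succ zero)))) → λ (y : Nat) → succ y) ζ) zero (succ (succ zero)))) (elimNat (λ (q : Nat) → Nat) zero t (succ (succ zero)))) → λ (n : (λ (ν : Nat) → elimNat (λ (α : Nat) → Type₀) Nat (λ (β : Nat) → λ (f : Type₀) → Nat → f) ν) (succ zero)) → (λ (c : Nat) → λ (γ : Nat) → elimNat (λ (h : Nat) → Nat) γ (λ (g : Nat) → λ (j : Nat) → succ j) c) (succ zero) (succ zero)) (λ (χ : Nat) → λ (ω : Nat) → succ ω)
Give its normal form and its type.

reduced normal form:
  λ (t : Vec (Eq Nat (succ (succ zero)) (succ (succ zero))) (succ (succ zero))) → λ (ψ : Nat → Nat) → succ (succ zero)
type:
  Vec (Eq Nat (succ (succ zero)) (succ (succ zero))) (succ (succ zero)) → (Nat → Nat) → Nat


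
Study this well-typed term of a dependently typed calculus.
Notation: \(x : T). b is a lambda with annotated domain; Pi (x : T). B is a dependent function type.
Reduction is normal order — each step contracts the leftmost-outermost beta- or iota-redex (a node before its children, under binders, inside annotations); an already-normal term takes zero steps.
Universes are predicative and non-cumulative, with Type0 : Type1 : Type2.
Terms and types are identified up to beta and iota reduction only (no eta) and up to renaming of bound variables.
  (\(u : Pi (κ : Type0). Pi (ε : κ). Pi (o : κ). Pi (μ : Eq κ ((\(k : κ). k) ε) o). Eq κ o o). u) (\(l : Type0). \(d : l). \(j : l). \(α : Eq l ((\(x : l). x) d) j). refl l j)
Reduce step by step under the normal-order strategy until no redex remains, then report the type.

normal-order reduction sequence:
  (\(u : Pi (κ : Type0). Pi (ε : κ). Pi (o : κ). Pi (μ : Eq κ ((\(k : κ). k) ε) o). Eq κ o o). u) (\(l : Type0). \(d : l). \(j : l). \(α : Eq l ((\(x : l). x) d) j). refl l j)
  ~> \(u : Type0). \(κ : u). \(ε : u). \(o : Eq u ((\(μ : u). μ) κ) ε). refl u ε
  ~> \(u : Type0). \(κ : u). \(ε : u). \(o : Eq u κ ε). refl u ε
the term's type:
  Pi (u : Type0). Pi (κ : u). Pi (ε : u). Pi (o : Eq u κ ε). Eq u ε ε


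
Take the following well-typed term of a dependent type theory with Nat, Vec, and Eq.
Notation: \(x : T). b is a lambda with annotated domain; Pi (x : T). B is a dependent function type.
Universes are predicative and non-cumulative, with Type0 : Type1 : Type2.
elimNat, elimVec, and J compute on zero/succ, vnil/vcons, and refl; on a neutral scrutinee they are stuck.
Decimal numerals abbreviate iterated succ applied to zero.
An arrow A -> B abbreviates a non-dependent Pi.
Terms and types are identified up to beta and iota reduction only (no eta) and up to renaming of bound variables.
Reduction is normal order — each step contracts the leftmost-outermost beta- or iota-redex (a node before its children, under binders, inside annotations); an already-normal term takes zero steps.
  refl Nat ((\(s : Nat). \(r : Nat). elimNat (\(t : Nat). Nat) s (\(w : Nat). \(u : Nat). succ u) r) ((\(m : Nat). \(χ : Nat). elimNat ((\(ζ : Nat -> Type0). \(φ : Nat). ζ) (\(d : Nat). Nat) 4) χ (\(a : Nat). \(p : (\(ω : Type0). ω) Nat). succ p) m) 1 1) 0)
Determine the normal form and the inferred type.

resulting normal form:
  refl Nat 2
inferred type:
  Eq Nat 2 2
observation: 9 normal-order steps normalize the term, beginning with a beta-redex.


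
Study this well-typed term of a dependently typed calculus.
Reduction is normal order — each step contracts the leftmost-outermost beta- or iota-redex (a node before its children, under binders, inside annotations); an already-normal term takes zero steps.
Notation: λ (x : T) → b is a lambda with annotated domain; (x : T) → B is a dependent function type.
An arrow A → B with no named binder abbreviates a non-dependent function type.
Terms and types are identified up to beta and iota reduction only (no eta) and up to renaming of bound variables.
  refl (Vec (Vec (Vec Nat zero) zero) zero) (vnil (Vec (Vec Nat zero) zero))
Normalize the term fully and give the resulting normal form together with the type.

resulting normal form:
  refl (Vec (Vec (Vec Nat zero) zero) zero) (vnil (Vec (Vec Nat zero) zero))
inferred type:
  Eq (Vec (Vec (Vec Nat zero) zero) zero) (vnil (Vec (Vec Nat zero) zero)) (vnil (Vec (Vec Nat zero) zero))
observation: no redex remains anywhere in the term; it is its own normal form.


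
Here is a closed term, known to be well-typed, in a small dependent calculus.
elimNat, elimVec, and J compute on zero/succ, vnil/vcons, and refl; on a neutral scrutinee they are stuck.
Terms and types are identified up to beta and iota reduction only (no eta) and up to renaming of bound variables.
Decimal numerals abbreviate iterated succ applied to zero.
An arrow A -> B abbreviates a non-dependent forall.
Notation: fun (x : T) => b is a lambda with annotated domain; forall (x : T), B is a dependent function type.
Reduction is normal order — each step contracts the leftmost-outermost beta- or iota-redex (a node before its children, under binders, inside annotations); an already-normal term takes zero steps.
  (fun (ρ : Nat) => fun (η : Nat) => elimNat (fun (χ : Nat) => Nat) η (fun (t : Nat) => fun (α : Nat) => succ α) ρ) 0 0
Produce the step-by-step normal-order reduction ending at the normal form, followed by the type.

normal-order reduction:
  (fun (ρ : Nat) => fun (η : Nat) => elimNat (fun (χ : Nat) => Nat) η (fun (t : Nat) => fun (α : Nat) => succ α) ρ) 0 0
  ~> (fun (ρ : Nat) => elimNat (fun (η : Nat) => Nat) ρ (fun (χ : Nat) => fun (t : Nat) => succ t) 0) 0
  ~> elimNat (fun (ρ : Nat) => Nat) 0 (fun (η : Nat) => fun (χ : Nat) => succ χ) 0
  ~> 0
type:
  Nat


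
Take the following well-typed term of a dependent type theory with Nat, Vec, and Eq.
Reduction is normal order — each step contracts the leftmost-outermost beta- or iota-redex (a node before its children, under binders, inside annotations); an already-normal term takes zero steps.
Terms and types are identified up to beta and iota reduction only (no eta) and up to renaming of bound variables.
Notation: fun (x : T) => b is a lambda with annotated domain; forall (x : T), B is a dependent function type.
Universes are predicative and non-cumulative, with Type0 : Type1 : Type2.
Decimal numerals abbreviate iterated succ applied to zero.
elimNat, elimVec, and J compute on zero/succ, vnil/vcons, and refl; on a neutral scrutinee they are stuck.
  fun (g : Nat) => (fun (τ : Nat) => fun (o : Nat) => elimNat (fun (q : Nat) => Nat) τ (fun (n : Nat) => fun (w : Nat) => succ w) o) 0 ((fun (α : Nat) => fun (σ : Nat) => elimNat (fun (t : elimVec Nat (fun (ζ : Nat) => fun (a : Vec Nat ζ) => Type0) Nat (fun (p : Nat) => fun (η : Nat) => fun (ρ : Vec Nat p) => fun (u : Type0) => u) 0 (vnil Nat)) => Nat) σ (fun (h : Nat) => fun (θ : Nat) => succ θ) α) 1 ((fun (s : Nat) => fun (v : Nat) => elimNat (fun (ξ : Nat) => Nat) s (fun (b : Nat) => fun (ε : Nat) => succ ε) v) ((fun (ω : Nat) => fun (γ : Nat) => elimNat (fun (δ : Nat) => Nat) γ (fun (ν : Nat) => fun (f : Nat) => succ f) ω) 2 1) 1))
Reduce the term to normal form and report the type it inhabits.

resulting normal form:
  fun (g : Nat) => 5
type:
  forall (g : Nat), Nat
observation: the leftmost-outermost redex is a beta-redex, and normalization takes 39 steps.


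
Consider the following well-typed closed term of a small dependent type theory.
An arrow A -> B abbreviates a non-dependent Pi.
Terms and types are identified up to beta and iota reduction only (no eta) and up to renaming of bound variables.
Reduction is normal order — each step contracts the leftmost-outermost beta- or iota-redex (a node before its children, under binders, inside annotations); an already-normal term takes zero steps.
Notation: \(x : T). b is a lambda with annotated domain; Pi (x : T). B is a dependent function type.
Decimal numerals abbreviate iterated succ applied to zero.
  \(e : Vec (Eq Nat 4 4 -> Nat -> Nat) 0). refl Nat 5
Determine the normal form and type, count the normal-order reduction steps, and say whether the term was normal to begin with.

reduced normal form:
  \(e : Vec (Eq Nat 4 4 -> Nat -> Nat) 0). refl Nat 5
the term's type:
  Vec (Eq Nat 4 4 -> Nat -> Nat) 0 -> Eq Nat 5 5
normal-order step count: 0
started in normal form: yes


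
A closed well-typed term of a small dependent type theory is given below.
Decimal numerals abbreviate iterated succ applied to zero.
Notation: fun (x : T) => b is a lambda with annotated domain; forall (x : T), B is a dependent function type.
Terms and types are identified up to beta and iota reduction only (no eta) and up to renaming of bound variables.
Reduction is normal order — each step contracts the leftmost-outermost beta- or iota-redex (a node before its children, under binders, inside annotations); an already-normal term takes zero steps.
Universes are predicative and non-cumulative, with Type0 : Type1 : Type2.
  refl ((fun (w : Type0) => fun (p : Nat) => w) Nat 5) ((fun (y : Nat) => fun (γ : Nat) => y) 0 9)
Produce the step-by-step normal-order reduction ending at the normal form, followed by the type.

reduction (normal order):
  refl ((fun (w : Type0) => fun (p : Nat) => w) Nat 5) ((fun (y : Nat) => fun (γ : Nat) => y) 0 9)
  ~> refl ((fun (w : Nat) => Nat) 5) ((fun (p : Nat) => fun (y : Nat) => p) 0 9)
  ~> refl Nat ((fun (w : Nat) => fun (p : Nat) => w) 0 9)
  ~> refl Nat ((fun (w : Nat) => 0) 9)
  ~> refl Nat 0
inferred type:
  Eq Nat 0 0


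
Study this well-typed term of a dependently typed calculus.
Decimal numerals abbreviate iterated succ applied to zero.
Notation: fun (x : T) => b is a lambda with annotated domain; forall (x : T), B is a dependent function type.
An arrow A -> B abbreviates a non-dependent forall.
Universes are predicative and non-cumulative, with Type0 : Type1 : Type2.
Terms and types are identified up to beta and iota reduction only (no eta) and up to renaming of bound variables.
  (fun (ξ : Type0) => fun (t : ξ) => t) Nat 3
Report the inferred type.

inferred type:
  Nat


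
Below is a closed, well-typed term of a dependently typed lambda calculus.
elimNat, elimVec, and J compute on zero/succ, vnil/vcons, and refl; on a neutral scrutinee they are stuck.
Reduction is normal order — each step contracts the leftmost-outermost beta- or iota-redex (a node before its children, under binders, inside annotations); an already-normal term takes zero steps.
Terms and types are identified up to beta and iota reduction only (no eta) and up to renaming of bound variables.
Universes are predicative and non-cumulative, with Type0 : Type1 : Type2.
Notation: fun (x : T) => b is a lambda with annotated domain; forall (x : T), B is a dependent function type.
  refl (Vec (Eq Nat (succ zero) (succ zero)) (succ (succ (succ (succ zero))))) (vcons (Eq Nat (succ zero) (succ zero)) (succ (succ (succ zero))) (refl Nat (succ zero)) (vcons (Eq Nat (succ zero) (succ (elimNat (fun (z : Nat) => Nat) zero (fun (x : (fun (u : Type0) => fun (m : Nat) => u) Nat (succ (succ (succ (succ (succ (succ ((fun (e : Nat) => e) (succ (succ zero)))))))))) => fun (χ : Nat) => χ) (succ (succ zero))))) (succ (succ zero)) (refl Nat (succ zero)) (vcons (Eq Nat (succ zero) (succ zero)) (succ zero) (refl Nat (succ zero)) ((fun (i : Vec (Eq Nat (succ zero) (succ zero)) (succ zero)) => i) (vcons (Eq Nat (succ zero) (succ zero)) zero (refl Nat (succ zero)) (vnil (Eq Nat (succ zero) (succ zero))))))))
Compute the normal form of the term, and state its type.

resulting normal form:
  refl (Vec (Eq Nat (succ zero) (succ zero)) (succ (succ (succ (succ zero))))) (vcons (Eq Nat (succ zero) (succ zero)) (succ (succ (succ zero))) (refl Nat (succ zero)) (vcons (Eq Nat (succ zero) (succ zero)) (succ (succ zero)) (refl Nat (succ zero)) (vcons (Eq Nat (succ zero) (succ zero)) (succ zero) (refl Nat (succ zero)) (vcons (Eq Nat (succ zero) (succ zero)) zero (refl Nat (succ zero)) (vnil (Eq Nat (succ zero) (succ zero)))))))
inferred type:
  Eq (Vec (Eq Nat (succ zero) (succ zero)) (succ (succ (succ (succ zero))))) (vcons (Eq Nat (succ zero) (succ zero)) (succ (succ (succ zero))) (refl Nat (succ zero)) (vcons (Eq Nat (succ zero) (succ zero)) (succ (succ zero)) (refl Nat (succ zero)) (vcons (Eq Nat (succ zero) (succ zero)) (succ zero) (refl Nat (succ zero)) (vcons (Eq Nat (succ zero) (succ zero)) zero (refl Nat (succ zero)) (vnil (Eq Nat (succ zero) (succ zero))))))) (vcons (Eq Nat (succ zero) (succ zero)) (succ (succ (succ zero))) (refl Nat (succ zero)) (vcons (Eq Nat (succ zero) (succ zero)) (succ (succ zero)) (refl Nat (succ zero)) (vcons (Eq Nat (succ zero) (succ zero)) (succ zero) (refl Nat (succ zero)) (vcons (Eq Nat (succ zero) (succ zero)) zero (refl Nat (succ zero)) (vnil (Eq Nat (succ zero) (succ zero)))))))


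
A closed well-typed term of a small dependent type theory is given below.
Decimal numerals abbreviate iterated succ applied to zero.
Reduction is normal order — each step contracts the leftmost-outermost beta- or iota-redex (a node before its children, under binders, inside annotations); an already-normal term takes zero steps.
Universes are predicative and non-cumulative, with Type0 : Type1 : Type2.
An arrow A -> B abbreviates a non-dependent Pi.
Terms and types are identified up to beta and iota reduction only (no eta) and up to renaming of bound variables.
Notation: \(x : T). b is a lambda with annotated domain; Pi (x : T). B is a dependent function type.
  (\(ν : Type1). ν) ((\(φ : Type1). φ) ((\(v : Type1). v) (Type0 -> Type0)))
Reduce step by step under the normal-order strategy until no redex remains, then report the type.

reduction (normal order):
  (\(ν : Type1). ν) ((\(φ : Type1). φ) ((\(v : Type1). v) (Type0 -> Type0)))
  ~> (\(ν : Type1). ν) ((\(φ : Type1). φ) (Type0 -> Type0))
  ~> (\(ν : Type1). ν) (Type0 -> Type0)
  ~> Type0 -> Type0
the term's type:
  Type1


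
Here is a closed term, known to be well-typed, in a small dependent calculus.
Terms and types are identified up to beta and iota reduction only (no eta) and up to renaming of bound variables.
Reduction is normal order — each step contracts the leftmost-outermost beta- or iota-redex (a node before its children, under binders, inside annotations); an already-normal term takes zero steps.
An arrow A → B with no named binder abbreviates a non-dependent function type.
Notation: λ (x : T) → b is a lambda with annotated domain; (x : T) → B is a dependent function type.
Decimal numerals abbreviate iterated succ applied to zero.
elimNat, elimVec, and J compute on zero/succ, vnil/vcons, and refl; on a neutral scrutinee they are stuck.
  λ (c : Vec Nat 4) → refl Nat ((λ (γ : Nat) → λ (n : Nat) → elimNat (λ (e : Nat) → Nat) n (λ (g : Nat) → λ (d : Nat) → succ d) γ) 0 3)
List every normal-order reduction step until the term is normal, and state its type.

normal-order reduction:
  λ (c : Vec Nat 4) → refl Nat ((λ (γ : Nat) → λ (n : Nat) → elimNat (λ (e : Nat) → Nat) n (λ (g : Nat) → λ (d : Nat) → succ d) γ) 0 3)
  ~> λ (c : Vec Nat 4) → refl Nat ((λ (γ : Nat) → elimNat (λ (n : Nat) → Nat) γ (λ (e : Nat) → λ (g : Nat) → succ g) 0) 3)
  ~> λ (c : Vec Nat 4) → refl Nat (elimNat (λ (γ : Nat) → Nat) 3 (λ (n : Nat) → λ (e : Nat) → succ e) 0)
  ~> λ (c : Vec Nat 4) → refl Nat 3
the term's type:
  Vec Nat 4 → Eq Nat 3 3


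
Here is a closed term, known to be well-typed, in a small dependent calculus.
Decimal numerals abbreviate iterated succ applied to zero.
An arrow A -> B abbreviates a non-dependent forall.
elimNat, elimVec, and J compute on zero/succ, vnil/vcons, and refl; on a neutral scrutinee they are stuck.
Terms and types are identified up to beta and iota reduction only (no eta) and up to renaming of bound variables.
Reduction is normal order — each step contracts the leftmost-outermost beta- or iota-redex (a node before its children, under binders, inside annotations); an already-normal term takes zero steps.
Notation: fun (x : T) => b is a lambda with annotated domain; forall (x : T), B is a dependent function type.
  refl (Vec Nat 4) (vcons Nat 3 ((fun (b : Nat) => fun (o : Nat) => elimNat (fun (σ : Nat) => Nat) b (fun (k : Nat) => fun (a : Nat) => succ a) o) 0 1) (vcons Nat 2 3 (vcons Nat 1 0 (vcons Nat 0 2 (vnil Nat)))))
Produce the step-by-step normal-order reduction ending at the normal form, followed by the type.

normal-order reduction sequence:
  refl (Vec Nat 4) (vcons Nat 3 ((fun (b : Nat) => fun (o : Nat) => elimNat (fun (σ : Nat) => Nat) b (fun (k : Nat) => fun (a : Nat) => succ a) o) 0 1) (vcons Nat 2 3 (vcons Nat 1 0 (vcons Nat 0 2 (vnil Nat)))))
  ~> refl (Vec Nat 4) (vcons Nat 3 ((fun (b : Nat) => elimNat (fun (o : Nat) => Nat) 0 (fun (σ : Nat) => fun (k : Nat) => succ k) b) 1) (vcons Nat 2 3 (vcons Nat 1 0 (vcons Nat 0 2 (vnil Nat)))))
  ~> refl (Vec Nat 4) (vcons Nat 3 (elimNat (fun (b : Nat) => Nat) 0 (fun (o : Nat) => fun (σ : Nat) => succ σ) 1) (vcons Nat 2 3 (vcons Nat 1 0 (vcons Nat 0 2 (vnil Nat)))))
  ~> refl (Vec Nat 4) (vcons Nat 3 ((fun (b : Nat) => fun (o : Nat) => succ o) 0 (elimNat (fun (σ : Nat) => Nat) 0 (fun (k : Nat) => fun (a : Nat) => succ a) 0)) (vcons Nat 2 3 (vcons Nat 1 0 (vcons Nat 0 2 (vnil Nat)))))
  ~> refl (Vec Nat 4) (vcons Nat 3 ((fun (b : Nat) => succ b) (elimNat (fun (o : Nat) => Nat) 0 (fun (σ : Nat) => fun (k : Nat) => succ k) 0)) (vcons Nat 2 3 (vcons Nat 1 0 (vcons Nat 0 2 (vnil Nat)))))
  ~> refl (Vec Nat 4) (vcons Nat 3 (succ (elimNat (fun (b : Nat) => Nat) 0 (fun (o : Nat) => fun (σ : Nat) => succ σ) 0)) (vcons Nat 2 3 (vcons Nat 1 0 (vcons Nat 0 2 (vnil Nat)))))
  ~> refl (Vec Nat 4) (vcons Nat 3 1 (vcons Nat 2 3 (vcons Nat 1 0 (vcons Nat 0 2 (vnil Nat)))))
inferred type:
  Eq (Vec Nat 4) (vcons Nat 3 1 (vcons Nat 2 3 (vcons Nat 1 0 (vcons Nat 0 2 (vnil Nat))))) (vcons Nat 3 1 (vcons Nat 2 3 (vcons Nat 1 0 (vcons Nat 0 2 (vnil Nat)))))
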